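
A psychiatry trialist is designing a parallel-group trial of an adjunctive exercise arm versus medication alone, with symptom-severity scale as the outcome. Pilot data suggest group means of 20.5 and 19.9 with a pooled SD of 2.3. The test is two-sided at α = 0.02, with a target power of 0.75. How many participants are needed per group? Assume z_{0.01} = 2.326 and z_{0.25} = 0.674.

n = 265 per group

Cohen's d = |M₁ − M₂| / SD_pooled = |20.5 − 19.9| / 2.3 = 0.6 / 2.3 = 0.261.
For two independent groups with equal n: n = 2·((z_{α/2} + z_β) / d)².
z_{α/2} + z_β = 2.326 + 0.674 = 3.000.
n = 2 × (3.000 / 0.261)² = 2 × 11.494² = 2 × 132.12 = 264.2.
Round up to the next whole participant.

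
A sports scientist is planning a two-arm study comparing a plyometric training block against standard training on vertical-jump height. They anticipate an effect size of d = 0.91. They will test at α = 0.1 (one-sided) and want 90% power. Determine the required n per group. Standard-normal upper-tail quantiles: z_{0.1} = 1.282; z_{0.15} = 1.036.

For two independent groups with equal n: n = 2·((z_{α} + z_β) / d)².
z_{α} + z_β = 1.282 + 1.282 = 2.564.
n = 2 × (2.564 / 0.91)² = 2 × 2.818² = 2 × 7.94 = 15.9.
Round up to the next whole participant.

n = 16 per group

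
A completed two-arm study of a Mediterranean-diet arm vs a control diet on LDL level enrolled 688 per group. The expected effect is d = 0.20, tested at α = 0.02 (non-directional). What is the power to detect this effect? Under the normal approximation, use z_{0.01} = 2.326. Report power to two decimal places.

For two equal groups, power = Φ(d·√(n/2) − z_{α/2}).
d·√(n/2) = 0.20 × √(688/2) = 0.20 × 18.547 = 3.709.
z_β = 3.709 − 2.326 = 1.383.
Power = Φ(1.383) = 0.917.

power ≈ 0.92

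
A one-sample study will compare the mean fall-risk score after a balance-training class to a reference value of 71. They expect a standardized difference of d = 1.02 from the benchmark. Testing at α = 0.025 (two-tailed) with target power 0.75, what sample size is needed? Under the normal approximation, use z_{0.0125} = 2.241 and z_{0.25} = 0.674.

n = 9

For a one-sample test: n = ((z_{α/2} + z_β) / d)².
z_{α/2} + z_β = 2.241 + 0.674 = 2.915.
n = (2.915 / 1.02)² = 2.858² = 8.17.
Round up.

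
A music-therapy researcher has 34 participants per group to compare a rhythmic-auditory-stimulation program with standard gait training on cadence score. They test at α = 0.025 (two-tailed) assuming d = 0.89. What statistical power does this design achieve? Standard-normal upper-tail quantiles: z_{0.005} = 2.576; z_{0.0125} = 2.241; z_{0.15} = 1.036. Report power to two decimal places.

power ≈ 0.92

For two equal groups, power = Φ(d·√(n/2) − z_{α/2}).
d·√(n/2) = 0.89 × √(34/2) = 0.89 × 4.123 = 3.670.
z_β = 3.670 − 2.241 = 1.429.
Power = Φ(1.429) = 0.923.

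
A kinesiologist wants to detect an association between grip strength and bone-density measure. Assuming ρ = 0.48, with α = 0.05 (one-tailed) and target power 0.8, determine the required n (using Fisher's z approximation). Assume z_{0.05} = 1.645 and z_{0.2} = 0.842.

Fisher's z: C = ½·ln((1+r)/(1−r)) = ½·ln(2.8462) = 0.5230.
n = ((z_{α} + z_β)/C)² + 3.
(1.645 + 0.842) / 0.5230 = 2.487 / 0.5230 = 4.755.
n = 4.755² + 3 = 22.61 + 3 = 25.6.
Round up.

n = 26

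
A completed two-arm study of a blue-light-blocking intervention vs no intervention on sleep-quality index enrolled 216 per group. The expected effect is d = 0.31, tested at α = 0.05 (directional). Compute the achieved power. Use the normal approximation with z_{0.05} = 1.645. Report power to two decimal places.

For two equal groups, power = Φ(d·√(n/2) − z_{α}).
d·√(n/2) = 0.31 × √(216/2) = 0.31 × 10.392 = 3.222.
z_β = 3.222 − 1.645 = 1.577.
Power = Φ(1.577) = 0.943.

power ≈ 0.94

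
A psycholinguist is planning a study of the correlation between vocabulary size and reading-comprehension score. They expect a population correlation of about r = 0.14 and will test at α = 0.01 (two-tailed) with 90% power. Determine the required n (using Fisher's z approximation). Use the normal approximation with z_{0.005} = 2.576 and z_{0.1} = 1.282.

n = 753

Fisher's z: C = ½·ln((1+r)/(1−r)) = ½·ln(1.3256) = 0.1409.
n = ((z_{α/2} + z_β)/C)² + 3.
(2.576 + 1.282) / 0.1409 = 3.858 / 0.1409 = 27.381.
n = 27.381² + 3 = 749.73 + 3 = 752.7.
Round up.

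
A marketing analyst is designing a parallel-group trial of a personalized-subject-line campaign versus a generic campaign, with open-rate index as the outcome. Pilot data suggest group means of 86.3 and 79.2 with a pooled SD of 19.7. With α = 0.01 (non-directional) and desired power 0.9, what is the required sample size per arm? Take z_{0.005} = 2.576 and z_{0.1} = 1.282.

n = 230 per group

Cohen's d = |M₁ − M₂| / SD_pooled = |86.3 − 79.2| / 19.7 = 7.1 / 19.7 = 0.360.
For two independent groups with equal n: n = 2·((z_{α/2} + z_β) / d)².
z_{α/2} + z_β = 2.576 + 1.282 = 3.858.
n = 2 × (3.858 / 0.360)² = 2 × 10.717² = 2 × 114.85 = 229.7.
Round up to the next whole participant.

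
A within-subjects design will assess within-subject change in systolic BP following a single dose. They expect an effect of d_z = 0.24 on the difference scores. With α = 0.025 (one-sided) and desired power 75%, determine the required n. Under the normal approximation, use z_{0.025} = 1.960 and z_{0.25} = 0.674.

For a paired (one-sample on differences) test: n = ((z_{α} + z_β) / d)².
z_{α} + z_β = 1.960 + 0.674 = 2.634.
n = (2.634 / 0.24)² = 10.975² = 120.45.
Round up.

n = 121 pairs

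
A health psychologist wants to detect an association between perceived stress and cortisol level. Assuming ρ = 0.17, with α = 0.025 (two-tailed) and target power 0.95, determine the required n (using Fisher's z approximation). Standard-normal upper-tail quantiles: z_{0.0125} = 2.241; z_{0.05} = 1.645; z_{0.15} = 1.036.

Fisher's z: C = ½·ln((1+r)/(1−r)) = ½·ln(1.4096) = 0.1717.
n = ((z_{α/2} + z_β)/C)² + 3.
(2.241 + 1.645) / 0.1717 = 3.886 / 0.1717 = 22.632.
n = 22.632² + 3 = 512.23 + 3 = 515.2.
Round up.

n = 516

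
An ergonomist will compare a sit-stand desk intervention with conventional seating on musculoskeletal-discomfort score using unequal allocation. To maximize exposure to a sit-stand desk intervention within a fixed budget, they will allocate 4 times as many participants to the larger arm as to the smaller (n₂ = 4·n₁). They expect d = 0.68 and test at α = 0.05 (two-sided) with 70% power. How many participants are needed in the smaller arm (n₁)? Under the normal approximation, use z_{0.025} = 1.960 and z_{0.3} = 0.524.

With allocation ratio k = n₂/n₁ = 4, Var(x̄₁−x̄₂) = σ²(1/n₁ + 1/(k·n₁)) = σ²·(k+1)/(k·n₁).
So n₁ = (1 + 1/k)·((z_{α/2} + z_β)/d)² = 1.250 × (2.484/0.68)².
n₁ = 1.250 × 13.34 = 16.7.
Round up: n₁ = 17, giving n₂ = 4 × 17 = 68.

n₁ = 17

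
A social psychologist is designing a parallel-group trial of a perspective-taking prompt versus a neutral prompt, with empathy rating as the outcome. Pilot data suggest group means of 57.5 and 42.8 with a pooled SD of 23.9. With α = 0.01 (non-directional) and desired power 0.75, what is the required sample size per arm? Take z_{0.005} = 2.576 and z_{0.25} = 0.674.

n = 56 per group

Cohen's d = |M₁ − M₂| / SD_pooled = |57.5 − 42.8| / 23.9 = 14.7 / 23.9 = 0.615.
For two independent groups with equal n: n = 2·((z_{α/2} + z_β) / d)².
z_{α/2} + z_β = 2.576 + 0.674 = 3.250.
n = 2 × (3.250 / 0.615)² = 2 × 5.285² = 2 × 27.93 = 55.9.
Round up to the next whole participant.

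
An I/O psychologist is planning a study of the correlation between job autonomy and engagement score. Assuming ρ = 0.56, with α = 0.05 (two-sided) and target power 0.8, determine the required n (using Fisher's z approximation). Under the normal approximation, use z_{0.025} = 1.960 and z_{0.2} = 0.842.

Fisher's z: C = ½·ln((1+r)/(1−r)) = ½·ln(3.5455) = 0.6328.
n = ((z_{α/2} + z_β)/C)² + 3.
(1.960 + 0.842) / 0.6328 = 2.802 / 0.6328 = 4.428.
n = 4.428² + 3 = 19.61 + 3 = 22.6.
Round up.

n = 23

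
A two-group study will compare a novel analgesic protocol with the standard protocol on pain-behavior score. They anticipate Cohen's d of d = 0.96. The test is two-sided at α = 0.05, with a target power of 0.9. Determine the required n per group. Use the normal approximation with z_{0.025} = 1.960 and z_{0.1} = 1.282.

For two independent groups with equal n: n = 2·((z_{α/2} + z_β) / d)².
z_{α/2} + z_β = 1.960 + 1.282 = 3.242.
n = 2 × (3.242 / 0.96)² = 2 × 3.377² = 2 × 11.40 = 22.8.
Round up to the next whole participant.

n = 23 per group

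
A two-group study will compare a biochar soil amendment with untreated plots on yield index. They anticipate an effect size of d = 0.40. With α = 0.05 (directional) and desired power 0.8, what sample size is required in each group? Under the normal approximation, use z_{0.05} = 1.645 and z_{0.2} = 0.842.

n = 78 per group

For two independent groups with equal n: n = 2·((z_{α} + z_β) / d)².
z_{α} + z_β = 1.645 + 0.842 = 2.487.
n = 2 × (2.487 / 0.40)² = 2 × 6.218² = 2 × 38.66 = 77.3.
Round up to the next whole participant.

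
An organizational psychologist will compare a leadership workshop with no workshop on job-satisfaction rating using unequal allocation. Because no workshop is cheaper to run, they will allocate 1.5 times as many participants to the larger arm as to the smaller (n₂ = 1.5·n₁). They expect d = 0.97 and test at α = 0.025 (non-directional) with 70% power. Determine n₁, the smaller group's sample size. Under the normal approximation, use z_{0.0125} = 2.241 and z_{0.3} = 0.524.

With allocation ratio k = n₂/n₁ = 1.5, Var(x̄₁−x̄₂) = σ²(1/n₁ + 1/(k·n₁)) = σ²·(k+1)/(k·n₁).
So n₁ = (1 + 1/k)·((z_{α/2} + z_β)/d)² = 1.667 × (2.765/0.97)².
n₁ = 1.667 × 8.13 = 13.5.
Round up: n₁ = 14, giving n₂ = 1.5 × 14 = 21.

n₁ = 14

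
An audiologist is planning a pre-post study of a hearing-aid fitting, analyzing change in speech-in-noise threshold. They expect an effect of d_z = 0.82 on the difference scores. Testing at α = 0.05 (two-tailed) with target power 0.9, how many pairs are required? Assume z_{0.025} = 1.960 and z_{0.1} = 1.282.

For a paired (one-sample on differences) test: n = ((z_{α/2} + z_β) / d)².
z_{α/2} + z_β = 1.960 + 1.282 = 3.242.
n = (3.242 / 0.82)² = 3.954² = 15.63.
Round up.

n = 16 pairs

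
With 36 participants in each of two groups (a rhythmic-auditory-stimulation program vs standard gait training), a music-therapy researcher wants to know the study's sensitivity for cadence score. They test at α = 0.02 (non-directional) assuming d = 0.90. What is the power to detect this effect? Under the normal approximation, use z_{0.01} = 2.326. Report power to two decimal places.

power ≈ 0.93

For two equal groups, power = Φ(d·√(n/2) − z_{α/2}).
d·√(n/2) = 0.90 × √(36/2) = 0.90 × 4.243 = 3.818.
z_β = 3.818 − 2.326 = 1.492.
Power = Φ(1.492) = 0.932.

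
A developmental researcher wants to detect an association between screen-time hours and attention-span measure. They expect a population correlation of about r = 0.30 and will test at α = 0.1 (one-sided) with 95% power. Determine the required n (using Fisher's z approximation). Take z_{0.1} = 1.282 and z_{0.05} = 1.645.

Fisher's z: C = ½·ln((1+r)/(1−r)) = ½·ln(1.8571) = 0.3095.
n = ((z_{α} + z_β)/C)² + 3.
(1.282 + 1.645) / 0.3095 = 2.927 / 0.3095 = 9.457.
n = 9.457² + 3 = 89.44 + 3 = 92.4.
Round up.

n = 93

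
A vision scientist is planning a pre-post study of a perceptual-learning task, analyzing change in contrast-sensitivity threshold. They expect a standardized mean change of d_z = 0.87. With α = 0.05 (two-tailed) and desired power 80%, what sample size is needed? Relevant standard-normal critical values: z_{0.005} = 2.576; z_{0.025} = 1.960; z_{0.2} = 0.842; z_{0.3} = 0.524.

For a paired (one-sample on differences) test: n = ((z_{α/2} + z_β) / d)².
z_{α/2} + z_β = 1.960 + 0.842 = 2.802.
n = (2.802 / 0.87)² = 3.221² = 10.37.
Round up.

n = 11 pairs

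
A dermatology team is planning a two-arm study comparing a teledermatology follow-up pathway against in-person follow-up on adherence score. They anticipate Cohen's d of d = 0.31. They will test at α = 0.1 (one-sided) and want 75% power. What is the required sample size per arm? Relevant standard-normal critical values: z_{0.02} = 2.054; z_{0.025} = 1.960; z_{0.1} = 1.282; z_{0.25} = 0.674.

n = 80 per group

For two independent groups with equal n: n = 2·((z_{α} + z_β) / d)².
z_{α} + z_β = 1.282 + 0.674 = 1.956.
n = 2 × (1.956 / 0.31)² = 2 × 6.310² = 2 × 39.81 = 79.6.
Round up to the next whole participant.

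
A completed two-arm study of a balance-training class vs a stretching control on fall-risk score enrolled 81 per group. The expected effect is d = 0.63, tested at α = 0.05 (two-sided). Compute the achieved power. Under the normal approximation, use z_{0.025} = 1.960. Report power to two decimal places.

For two equal groups, power = Φ(d·√(n/2) − z_{α/2}).
d·√(n/2) = 0.63 × √(81/2) = 0.63 × 6.364 = 4.009.
z_β = 4.009 − 1.960 = 2.049.
Power = Φ(2.049) = 0.980.

power ≈ 0.98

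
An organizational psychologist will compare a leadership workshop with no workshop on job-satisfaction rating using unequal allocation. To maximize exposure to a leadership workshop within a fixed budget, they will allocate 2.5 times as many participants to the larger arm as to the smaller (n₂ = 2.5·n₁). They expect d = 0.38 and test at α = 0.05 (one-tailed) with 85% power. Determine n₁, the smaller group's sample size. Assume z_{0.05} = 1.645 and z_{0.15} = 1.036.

With allocation ratio k = n₂/n₁ = 2.5, Var(x̄₁−x̄₂) = σ²(1/n₁ + 1/(k·n₁)) = σ²·(k+1)/(k·n₁).
So n₁ = (1 + 1/k)·((z_{α} + z_β)/d)² = 1.400 × (2.681/0.38)².
n₁ = 1.400 × 49.78 = 69.7.
Round up: n₁ = 70, giving n₂ = 2.5 × 70 = 175.

n₁ = 70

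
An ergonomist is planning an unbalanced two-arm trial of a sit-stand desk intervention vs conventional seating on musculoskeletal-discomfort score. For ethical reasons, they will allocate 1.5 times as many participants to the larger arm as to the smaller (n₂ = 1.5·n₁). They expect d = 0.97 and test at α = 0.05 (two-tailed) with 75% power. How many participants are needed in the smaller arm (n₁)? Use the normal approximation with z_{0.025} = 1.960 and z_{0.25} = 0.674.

With allocation ratio k = n₂/n₁ = 1.5, Var(x̄₁−x̄₂) = σ²(1/n₁ + 1/(k·n₁)) = σ²·(k+1)/(k·n₁).
So n₁ = (1 + 1/k)·((z_{α/2} + z_β)/d)² = 1.667 × (2.634/0.97)².
n₁ = 1.667 × 7.37 = 12.3.
Round up: n₁ = 13, giving n₂ = ⌈1.5 × 13⌉ = ⌈19.5⌉ = 20.

n₁ = 13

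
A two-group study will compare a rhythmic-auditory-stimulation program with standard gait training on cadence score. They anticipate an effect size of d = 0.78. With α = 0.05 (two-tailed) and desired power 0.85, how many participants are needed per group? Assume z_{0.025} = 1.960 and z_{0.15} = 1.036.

For two independent groups with equal n: n = 2·((z_{α/2} + z_β) / d)².
z_{α/2} + z_β = 1.960 + 1.036 = 2.996.
n = 2 × (2.996 / 0.78)² = 2 × 3.841² = 2 × 14.75 = 29.5.
Round up to the next whole participant.

n = 30 per group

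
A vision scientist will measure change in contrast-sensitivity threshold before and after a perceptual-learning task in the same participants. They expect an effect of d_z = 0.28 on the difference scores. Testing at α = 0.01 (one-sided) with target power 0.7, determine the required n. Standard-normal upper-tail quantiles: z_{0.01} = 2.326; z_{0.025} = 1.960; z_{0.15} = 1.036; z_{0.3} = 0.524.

n = 104 pairs

For a paired (one-sample on differences) test: n = ((z_{α} + z_β) / d)².
z_{α} + z_β = 2.326 + 0.524 = 2.850.
n = (2.850 / 0.28)² = 10.179² = 103.60.
Round up.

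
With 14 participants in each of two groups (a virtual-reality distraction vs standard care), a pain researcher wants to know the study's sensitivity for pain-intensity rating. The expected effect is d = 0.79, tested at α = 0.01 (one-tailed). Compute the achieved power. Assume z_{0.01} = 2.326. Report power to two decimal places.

For two equal groups, power = Φ(d·√(n/2) − z_{α}).
d·√(n/2) = 0.79 × √(14/2) = 0.79 × 2.646 = 2.090.
z_β = 2.090 − 2.326 = -0.236.
Power = Φ(-0.236) = 0.407.

power ≈ 0.41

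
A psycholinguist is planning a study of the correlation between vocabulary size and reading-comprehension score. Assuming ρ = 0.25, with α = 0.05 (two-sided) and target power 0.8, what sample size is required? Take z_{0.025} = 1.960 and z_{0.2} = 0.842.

n = 124

Fisher's z: C = ½·ln((1+r)/(1−r)) = ½·ln(1.6667) = 0.2554.
n = ((z_{α/2} + z_β)/C)² + 3.
(1.960 + 0.842) / 0.2554 = 2.802 / 0.2554 = 10.971.
n = 10.971² + 3 = 120.36 + 3 = 123.4.
Round up.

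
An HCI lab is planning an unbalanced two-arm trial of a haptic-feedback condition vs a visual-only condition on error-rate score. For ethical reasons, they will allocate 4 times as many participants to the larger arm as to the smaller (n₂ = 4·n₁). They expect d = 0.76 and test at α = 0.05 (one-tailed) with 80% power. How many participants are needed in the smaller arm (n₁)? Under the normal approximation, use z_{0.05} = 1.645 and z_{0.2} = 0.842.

n₁ = 14

With allocation ratio k = n₂/n₁ = 4, Var(x̄₁−x̄₂) = σ²(1/n₁ + 1/(k·n₁)) = σ²·(k+1)/(k·n₁).
So n₁ = (1 + 1/k)·((z_{α} + z_β)/d)² = 1.250 × (2.487/0.76)².
n₁ = 1.250 × 10.71 = 13.4.
Round up: n₁ = 14, giving n₂ = 4 × 14 = 56.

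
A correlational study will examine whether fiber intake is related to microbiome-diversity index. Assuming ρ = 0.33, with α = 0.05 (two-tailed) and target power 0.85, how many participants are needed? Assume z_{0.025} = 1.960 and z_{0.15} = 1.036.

Fisher's z: C = ½·ln((1+r)/(1−r)) = ½·ln(1.9851) = 0.3428.
n = ((z_{α/2} + z_β)/C)² + 3.
(1.960 + 1.036) / 0.3428 = 2.996 / 0.3428 = 8.740.
n = 8.740² + 3 = 76.38 + 3 = 79.4.
Round up.

n = 80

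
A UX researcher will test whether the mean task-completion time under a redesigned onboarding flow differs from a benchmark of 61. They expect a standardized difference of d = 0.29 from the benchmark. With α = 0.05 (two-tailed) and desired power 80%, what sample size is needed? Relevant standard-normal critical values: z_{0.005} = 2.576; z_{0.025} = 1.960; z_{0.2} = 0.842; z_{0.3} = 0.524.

n = 94

For a one-sample test: n = ((z_{α/2} + z_β) / d)².
z_{α/2} + z_β = 1.960 + 0.842 = 2.802.
n = (2.802 / 0.29)² = 9.662² = 93.36.
Round up.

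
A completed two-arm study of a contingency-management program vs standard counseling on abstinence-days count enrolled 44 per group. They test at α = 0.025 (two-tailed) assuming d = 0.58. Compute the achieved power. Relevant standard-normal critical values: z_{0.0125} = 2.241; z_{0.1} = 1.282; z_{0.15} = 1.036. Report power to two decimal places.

power ≈ 0.68

For two equal groups, power = Φ(d·√(n/2) − z_{α/2}).
d·√(n/2) = 0.58 × √(44/2) = 0.58 × 4.690 = 2.720.
z_β = 2.720 − 2.241 = 0.479.
Power = Φ(0.479) = 0.684.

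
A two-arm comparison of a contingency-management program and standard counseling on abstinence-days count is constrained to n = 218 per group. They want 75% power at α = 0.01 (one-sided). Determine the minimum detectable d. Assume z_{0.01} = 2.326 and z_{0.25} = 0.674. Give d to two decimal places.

d_min ≈ 0.29

For two independent groups of n = 218 each: d_min = (z_{α} + z_β)·√(2/n).
z-sum = 2.326 + 0.674 = 3.000.
d_min = 3.000 × √(2/218) = 3.000 × 0.0958 = 0.287.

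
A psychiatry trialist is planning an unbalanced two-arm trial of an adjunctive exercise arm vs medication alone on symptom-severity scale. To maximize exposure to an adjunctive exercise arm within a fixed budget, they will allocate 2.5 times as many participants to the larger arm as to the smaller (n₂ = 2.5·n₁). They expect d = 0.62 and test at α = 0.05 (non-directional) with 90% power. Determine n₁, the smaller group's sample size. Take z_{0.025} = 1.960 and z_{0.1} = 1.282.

n₁ = 39

With allocation ratio k = n₂/n₁ = 2.5, Var(x̄₁−x̄₂) = σ²(1/n₁ + 1/(k·n₁)) = σ²·(k+1)/(k·n₁).
So n₁ = (1 + 1/k)·((z_{α/2} + z_β)/d)² = 1.400 × (3.242/0.62)².
n₁ = 1.400 × 27.34 = 38.3.
Round up: n₁ = 39, giving n₂ = ⌈2.5 × 39⌉ = ⌈97.5⌉ = 98.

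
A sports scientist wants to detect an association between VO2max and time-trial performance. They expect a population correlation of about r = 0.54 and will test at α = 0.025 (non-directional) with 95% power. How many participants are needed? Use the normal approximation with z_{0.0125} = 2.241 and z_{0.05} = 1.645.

n = 45

Fisher's z: C = ½·ln((1+r)/(1−r)) = ½·ln(3.3478) = 0.6042.
n = ((z_{α/2} + z_β)/C)² + 3.
(2.241 + 1.645) / 0.6042 = 3.886 / 0.6042 = 6.432.
n = 6.432² + 3 = 41.37 + 3 = 44.4.
Round up.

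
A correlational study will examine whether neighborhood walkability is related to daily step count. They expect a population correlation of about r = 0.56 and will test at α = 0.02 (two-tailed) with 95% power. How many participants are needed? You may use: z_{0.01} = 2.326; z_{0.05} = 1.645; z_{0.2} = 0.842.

Fisher's z: C = ½·ln((1+r)/(1−r)) = ½·ln(3.5455) = 0.6328.
n = ((z_{α/2} + z_β)/C)² + 3.
(2.326 + 1.645) / 0.6328 = 3.971 / 0.6328 = 6.275.
n = 6.275² + 3 = 39.38 + 3 = 42.4.
Round up.

n = 43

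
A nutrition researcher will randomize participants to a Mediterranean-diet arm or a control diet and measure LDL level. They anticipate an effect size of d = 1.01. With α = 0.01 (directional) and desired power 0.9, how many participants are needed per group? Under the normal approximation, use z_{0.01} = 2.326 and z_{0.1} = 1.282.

For two independent groups with equal n: n = 2·((z_{α} + z_β) / d)².
z_{α} + z_β = 2.326 + 1.282 = 3.608.
n = 2 × (3.608 / 1.01)² = 2 × 3.572² = 2 × 12.76 = 25.5.
Round up to the next whole participant.

n = 26 per group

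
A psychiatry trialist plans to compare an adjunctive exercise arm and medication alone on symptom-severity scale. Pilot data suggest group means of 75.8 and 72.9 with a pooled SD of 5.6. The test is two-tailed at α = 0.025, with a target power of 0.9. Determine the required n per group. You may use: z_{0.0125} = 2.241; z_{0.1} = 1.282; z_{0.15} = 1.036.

Cohen's d = |M₁ − M₂| / SD_pooled = |75.8 − 72.9| / 5.6 = 2.9 / 5.6 = 0.518.
For two independent groups with equal n: n = 2·((z_{α/2} + z_β) / d)².
z_{α/2} + z_β = 2.241 + 1.282 = 3.523.
n = 2 × (3.523 / 0.518)² = 2 × 6.801² = 2 × 46.26 = 92.5.
Round up to the next whole participant.

n = 93 per group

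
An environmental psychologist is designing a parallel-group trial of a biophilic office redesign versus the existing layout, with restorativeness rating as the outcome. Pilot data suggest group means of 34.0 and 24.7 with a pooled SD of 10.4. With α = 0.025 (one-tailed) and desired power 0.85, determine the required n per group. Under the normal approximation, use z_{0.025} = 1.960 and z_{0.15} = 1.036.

Cohen's d = |M₁ − M₂| / SD_pooled = |34.0 − 24.7| / 10.4 = 9.3 / 10.4 = 0.894.
For two independent groups with equal n: n = 2·((z_{α} + z_β) / d)².
z_{α} + z_β = 1.960 + 1.036 = 2.996.
n = 2 × (2.996 / 0.894)² = 2 × 3.351² = 2 × 11.23 = 22.5.
Round up to the next whole participant.

n = 23 per group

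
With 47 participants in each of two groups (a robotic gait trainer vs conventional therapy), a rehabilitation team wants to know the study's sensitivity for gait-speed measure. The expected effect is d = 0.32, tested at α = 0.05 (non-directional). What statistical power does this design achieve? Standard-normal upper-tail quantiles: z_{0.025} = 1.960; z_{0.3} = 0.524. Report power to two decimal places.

For two equal groups, power = Φ(d·√(n/2) − z_{α/2}).
d·√(n/2) = 0.32 × √(47/2) = 0.32 × 4.848 = 1.551.
z_β = 1.551 − 1.960 = -0.409.
Power = Φ(-0.409) = 0.341.

power ≈ 0.34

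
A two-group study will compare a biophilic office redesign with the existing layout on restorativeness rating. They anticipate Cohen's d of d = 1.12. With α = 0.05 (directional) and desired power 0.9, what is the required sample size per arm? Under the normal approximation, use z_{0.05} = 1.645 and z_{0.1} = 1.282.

For two independent groups with equal n: n = 2·((z_{α} + z_β) / d)².
z_{α} + z_β = 1.645 + 1.282 = 2.927.
n = 2 × (2.927 / 1.12)² = 2 × 2.613² = 2 × 6.83 = 13.7.
Round up to the next whole participant.

n = 14 per group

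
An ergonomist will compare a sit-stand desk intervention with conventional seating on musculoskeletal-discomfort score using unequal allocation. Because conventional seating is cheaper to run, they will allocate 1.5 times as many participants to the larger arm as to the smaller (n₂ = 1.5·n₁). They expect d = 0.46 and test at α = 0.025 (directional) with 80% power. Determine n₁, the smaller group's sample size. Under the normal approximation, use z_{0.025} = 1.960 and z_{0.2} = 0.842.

With allocation ratio k = n₂/n₁ = 1.5, Var(x̄₁−x̄₂) = σ²(1/n₁ + 1/(k·n₁)) = σ²·(k+1)/(k·n₁).
So n₁ = (1 + 1/k)·((z_{α} + z_β)/d)² = 1.667 × (2.802/0.46)².
n₁ = 1.667 × 37.10 = 61.8.
Round up: n₁ = 62, giving n₂ = 1.5 × 62 = 93.

n₁ = 62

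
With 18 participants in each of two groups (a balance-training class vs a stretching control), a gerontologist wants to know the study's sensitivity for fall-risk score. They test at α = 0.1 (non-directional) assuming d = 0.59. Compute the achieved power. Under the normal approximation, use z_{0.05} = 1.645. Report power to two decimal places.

For two equal groups, power = Φ(d·√(n/2) − z_{α/2}).
d·√(n/2) = 0.59 × √(18/2) = 0.59 × 3.000 = 1.770.
z_β = 1.770 − 1.645 = 0.125.
Power = Φ(0.125) = 0.550.

power ≈ 0.55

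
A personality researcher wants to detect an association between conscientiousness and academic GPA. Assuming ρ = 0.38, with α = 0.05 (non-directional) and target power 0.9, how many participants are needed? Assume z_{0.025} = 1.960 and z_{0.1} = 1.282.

n = 69

Fisher's z: C = ½·ln((1+r)/(1−r)) = ½·ln(2.2258) = 0.4001.
n = ((z_{α/2} + z_β)/C)² + 3.
(1.960 + 1.282) / 0.4001 = 3.242 / 0.4001 = 8.103.
n = 8.103² + 3 = 65.66 + 3 = 68.7.
Round up.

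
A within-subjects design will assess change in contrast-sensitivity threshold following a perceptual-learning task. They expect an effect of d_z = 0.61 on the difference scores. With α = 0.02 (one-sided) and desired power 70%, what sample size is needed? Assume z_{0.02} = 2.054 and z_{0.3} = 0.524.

n = 18 pairs

For a paired (one-sample on differences) test: n = ((z_{α} + z_β) / d)².
z_{α} + z_β = 2.054 + 0.524 = 2.578.
n = (2.578 / 0.61)² = 4.226² = 17.86.
Round up.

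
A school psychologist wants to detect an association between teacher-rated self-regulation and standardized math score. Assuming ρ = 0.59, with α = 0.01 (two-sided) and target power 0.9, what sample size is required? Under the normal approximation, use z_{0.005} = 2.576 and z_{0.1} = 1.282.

Fisher's z: C = ½·ln((1+r)/(1−r)) = ½·ln(3.8780) = 0.6777.
n = ((z_{α/2} + z_β)/C)² + 3.
(2.576 + 1.282) / 0.6777 = 3.858 / 0.6777 = 5.693.
n = 5.693² + 3 = 32.41 + 3 = 35.4.
Round up.

n = 36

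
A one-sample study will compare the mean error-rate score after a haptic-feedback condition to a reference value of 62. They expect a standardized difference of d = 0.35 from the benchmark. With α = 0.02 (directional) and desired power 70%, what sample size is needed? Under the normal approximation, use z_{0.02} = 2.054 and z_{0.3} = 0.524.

For a one-sample test: n = ((z_{α} + z_β) / d)².
z_{α} + z_β = 2.054 + 0.524 = 2.578.
n = (2.578 / 0.35)² = 7.366² = 54.25.
Round up.

n = 55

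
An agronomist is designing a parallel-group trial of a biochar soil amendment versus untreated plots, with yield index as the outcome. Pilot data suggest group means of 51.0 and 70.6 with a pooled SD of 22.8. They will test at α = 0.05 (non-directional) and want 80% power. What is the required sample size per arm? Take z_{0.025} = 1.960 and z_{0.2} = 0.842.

n = 22 per group

Cohen's d = |M₁ − M₂| / SD_pooled = |51.0 − 70.6| / 22.8 = 19.6 / 22.8 = 0.860.
For two independent groups with equal n: n = 2·((z_{α/2} + z_β) / d)².
z_{α/2} + z_β = 1.960 + 0.842 = 2.802.
n = 2 × (2.802 / 0.860)² = 2 × 3.258² = 2 × 10.62 = 21.2.
Round up to the next whole participant.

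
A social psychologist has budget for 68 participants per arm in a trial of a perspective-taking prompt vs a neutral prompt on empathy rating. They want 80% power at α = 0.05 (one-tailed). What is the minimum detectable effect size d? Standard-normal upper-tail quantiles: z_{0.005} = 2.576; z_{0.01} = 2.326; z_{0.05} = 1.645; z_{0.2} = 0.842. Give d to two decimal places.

d_min ≈ 0.43

For two independent groups of n = 68 each: d_min = (z_{α} + z_β)·√(2/n).
z-sum = 1.645 + 0.842 = 2.487.
d_min = 2.487 × √(2/68) = 2.487 × 0.1715 = 0.427.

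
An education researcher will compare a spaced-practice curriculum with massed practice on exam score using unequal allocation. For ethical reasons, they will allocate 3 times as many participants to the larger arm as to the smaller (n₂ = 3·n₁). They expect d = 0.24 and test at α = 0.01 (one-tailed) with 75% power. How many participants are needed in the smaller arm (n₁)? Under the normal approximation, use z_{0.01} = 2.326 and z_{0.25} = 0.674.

n₁ = 209

With allocation ratio k = n₂/n₁ = 3, Var(x̄₁−x̄₂) = σ²(1/n₁ + 1/(k·n₁)) = σ²·(k+1)/(k·n₁).
So n₁ = (1 + 1/k)·((z_{α} + z_β)/d)² = 1.333 × (3.000/0.24)².
n₁ = 1.333 × 156.25 = 208.3.
Round up: n₁ = 209, giving n₂ = 3 × 209 = 627.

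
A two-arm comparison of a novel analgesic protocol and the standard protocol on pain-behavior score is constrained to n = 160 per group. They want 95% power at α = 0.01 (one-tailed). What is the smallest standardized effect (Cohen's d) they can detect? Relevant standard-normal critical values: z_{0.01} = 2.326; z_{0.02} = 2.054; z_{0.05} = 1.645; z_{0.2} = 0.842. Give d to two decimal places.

For two independent groups of n = 160 each: d_min = (z_{α} + z_β)·√(2/n).
z-sum = 2.326 + 1.645 = 3.971.
d_min = 3.971 × √(2/160) = 3.971 × 0.1118 = 0.444.

d_min ≈ 0.44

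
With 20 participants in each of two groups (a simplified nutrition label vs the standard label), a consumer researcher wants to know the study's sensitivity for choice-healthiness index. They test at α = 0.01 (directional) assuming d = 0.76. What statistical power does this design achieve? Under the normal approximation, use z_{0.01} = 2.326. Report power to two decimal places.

For two equal groups, power = Φ(d·√(n/2) − z_{α}).
d·√(n/2) = 0.76 × √(20/2) = 0.76 × 3.162 = 2.403.
z_β = 2.403 − 2.326 = 0.077.
Power = Φ(0.077) = 0.531.

power ≈ 0.53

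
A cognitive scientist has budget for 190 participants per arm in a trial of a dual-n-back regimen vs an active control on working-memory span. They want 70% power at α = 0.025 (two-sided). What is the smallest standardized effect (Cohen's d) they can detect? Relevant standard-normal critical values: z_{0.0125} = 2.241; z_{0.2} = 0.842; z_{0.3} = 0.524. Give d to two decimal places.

For two independent groups of n = 190 each: d_min = (z_{α/2} + z_β)·√(2/n).
z-sum = 2.241 + 0.524 = 2.765.
d_min = 2.765 × √(2/190) = 2.765 × 0.1026 = 0.284.

d_min ≈ 0.28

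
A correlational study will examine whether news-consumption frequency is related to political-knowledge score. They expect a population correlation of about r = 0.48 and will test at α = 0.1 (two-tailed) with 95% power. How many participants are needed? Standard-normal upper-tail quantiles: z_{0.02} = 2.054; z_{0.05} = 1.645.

Fisher's z: C = ½·ln((1+r)/(1−r)) = ½·ln(2.8462) = 0.5230.
n = ((z_{α/2} + z_β)/C)² + 3.
(1.645 + 1.645) / 0.5230 = 3.290 / 0.5230 = 6.291.
n = 6.291² + 3 = 39.57 + 3 = 42.6.
Round up.

n = 43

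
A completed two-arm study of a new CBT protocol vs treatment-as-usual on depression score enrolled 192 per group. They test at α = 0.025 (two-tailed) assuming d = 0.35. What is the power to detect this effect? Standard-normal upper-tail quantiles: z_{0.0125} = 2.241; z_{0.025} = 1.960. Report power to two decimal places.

power ≈ 0.88

For two equal groups, power = Φ(d·√(n/2) − z_{α/2}).
d·√(n/2) = 0.35 × √(192/2) = 0.35 × 9.798 = 3.429.
z_β = 3.429 − 2.241 = 1.188.
Power = Φ(1.188) = 0.883.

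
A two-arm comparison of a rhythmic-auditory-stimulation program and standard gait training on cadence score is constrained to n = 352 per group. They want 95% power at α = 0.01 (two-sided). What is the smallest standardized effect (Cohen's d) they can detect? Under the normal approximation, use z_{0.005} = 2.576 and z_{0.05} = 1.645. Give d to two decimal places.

d_min ≈ 0.32

For two independent groups of n = 352 each: d_min = (z_{α/2} + z_β)·√(2/n).
z-sum = 2.576 + 1.645 = 4.221.
d_min = 4.221 × √(2/352) = 4.221 × 0.0754 = 0.318.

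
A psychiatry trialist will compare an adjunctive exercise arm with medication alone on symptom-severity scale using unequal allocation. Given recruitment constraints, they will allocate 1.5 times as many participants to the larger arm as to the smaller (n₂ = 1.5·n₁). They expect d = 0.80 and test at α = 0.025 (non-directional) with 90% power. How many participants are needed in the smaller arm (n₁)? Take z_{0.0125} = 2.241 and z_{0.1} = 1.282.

With allocation ratio k = n₂/n₁ = 1.5, Var(x̄₁−x̄₂) = σ²(1/n₁ + 1/(k·n₁)) = σ²·(k+1)/(k·n₁).
So n₁ = (1 + 1/k)·((z_{α/2} + z_β)/d)² = 1.667 × (3.523/0.80)².
n₁ = 1.667 × 19.39 = 32.3.
Round up: n₁ = 33, giving n₂ = ⌈1.5 × 33⌉ = ⌈49.5⌉ = 50.

n₁ = 33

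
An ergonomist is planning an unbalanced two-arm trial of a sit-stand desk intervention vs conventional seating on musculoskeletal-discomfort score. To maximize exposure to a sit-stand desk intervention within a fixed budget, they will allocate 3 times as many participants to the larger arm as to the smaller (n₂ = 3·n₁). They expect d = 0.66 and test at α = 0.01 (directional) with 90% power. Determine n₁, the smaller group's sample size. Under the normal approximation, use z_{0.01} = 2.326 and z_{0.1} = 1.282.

n₁ = 40

With allocation ratio k = n₂/n₁ = 3, Var(x̄₁−x̄₂) = σ²(1/n₁ + 1/(k·n₁)) = σ²·(k+1)/(k·n₁).
So n₁ = (1 + 1/k)·((z_{α} + z_β)/d)² = 1.333 × (3.608/0.66)².
n₁ = 1.333 × 29.88 = 39.8.
Round up: n₁ = 40, giving n₂ = 3 × 40 = 120.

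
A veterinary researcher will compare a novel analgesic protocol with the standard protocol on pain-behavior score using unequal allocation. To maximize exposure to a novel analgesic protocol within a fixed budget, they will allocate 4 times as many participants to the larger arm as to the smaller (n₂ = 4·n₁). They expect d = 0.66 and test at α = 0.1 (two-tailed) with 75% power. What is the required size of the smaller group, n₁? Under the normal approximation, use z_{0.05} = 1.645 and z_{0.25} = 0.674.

n₁ = 16

With allocation ratio k = n₂/n₁ = 4, Var(x̄₁−x̄₂) = σ²(1/n₁ + 1/(k·n₁)) = σ²·(k+1)/(k·n₁).
So n₁ = (1 + 1/k)·((z_{α/2} + z_β)/d)² = 1.250 × (2.319/0.66)².
n₁ = 1.250 × 12.35 = 15.4.
Round up: n₁ = 16, giving n₂ = 4 × 16 = 64.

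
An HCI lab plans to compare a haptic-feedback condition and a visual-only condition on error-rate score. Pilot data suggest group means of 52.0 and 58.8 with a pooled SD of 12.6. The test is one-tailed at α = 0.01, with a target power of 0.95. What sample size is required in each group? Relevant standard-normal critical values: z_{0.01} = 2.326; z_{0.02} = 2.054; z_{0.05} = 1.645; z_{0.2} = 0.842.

Cohen's d = |M₁ − M₂| / SD_pooled = |52.0 − 58.8| / 12.6 = 6.8 / 12.6 = 0.540.
For two independent groups with equal n: n = 2·((z_{α} + z_β) / d)².
z_{α} + z_β = 2.326 + 1.645 = 3.971.
n = 2 × (3.971 / 0.540)² = 2 × 7.354² = 2 × 54.08 = 108.2.
Round up to the next whole participant.

n = 109 per group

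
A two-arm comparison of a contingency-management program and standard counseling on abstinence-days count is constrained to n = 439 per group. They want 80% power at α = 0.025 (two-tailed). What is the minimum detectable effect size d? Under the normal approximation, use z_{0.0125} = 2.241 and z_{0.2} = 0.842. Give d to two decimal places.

d_min ≈ 0.21

For two independent groups of n = 439 each: d_min = (z_{α/2} + z_β)·√(2/n).
z-sum = 2.241 + 0.842 = 3.083.
d_min = 3.083 × √(2/439) = 3.083 × 0.0675 = 0.208.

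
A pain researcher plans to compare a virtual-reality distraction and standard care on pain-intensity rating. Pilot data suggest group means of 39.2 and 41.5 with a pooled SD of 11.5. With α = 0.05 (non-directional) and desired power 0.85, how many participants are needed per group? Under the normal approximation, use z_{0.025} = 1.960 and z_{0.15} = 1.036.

Cohen's d = |M₁ − M₂| / SD_pooled = |39.2 − 41.5| / 11.5 = 2.3 / 11.5 = 0.200.
For two independent groups with equal n: n = 2·((z_{α/2} + z_β) / d)².
z_{α/2} + z_β = 1.960 + 1.036 = 2.996.
n = 2 × (2.996 / 0.200)² = 2 × 14.980² = 2 × 224.40 = 448.8.
Round up to the next whole participant.

n = 449 per group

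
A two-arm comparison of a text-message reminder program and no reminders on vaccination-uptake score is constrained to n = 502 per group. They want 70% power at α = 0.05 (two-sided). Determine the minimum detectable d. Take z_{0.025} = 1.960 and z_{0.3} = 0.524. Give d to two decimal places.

d_min ≈ 0.16

For two independent groups of n = 502 each: d_min = (z_{α/2} + z_β)·√(2/n).
z-sum = 1.960 + 0.524 = 2.484.
d_min = 2.484 × √(2/502) = 2.484 × 0.0631 = 0.157.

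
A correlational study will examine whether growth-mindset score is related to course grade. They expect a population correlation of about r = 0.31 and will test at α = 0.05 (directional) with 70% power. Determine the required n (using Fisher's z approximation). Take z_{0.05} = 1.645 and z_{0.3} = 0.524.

Fisher's z: C = ½·ln((1+r)/(1−r)) = ½·ln(1.8986) = 0.3205.
n = ((z_{α} + z_β)/C)² + 3.
(1.645 + 0.524) / 0.3205 = 2.169 / 0.3205 = 6.768.
n = 6.768² + 3 = 45.80 + 3 = 48.8.
Round up.

n = 49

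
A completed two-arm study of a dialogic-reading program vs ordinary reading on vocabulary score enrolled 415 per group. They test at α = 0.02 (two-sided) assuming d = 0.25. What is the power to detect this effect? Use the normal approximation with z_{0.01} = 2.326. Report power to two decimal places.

power ≈ 0.90

For two equal groups, power = Φ(d·√(n/2) − z_{α/2}).
d·√(n/2) = 0.25 × √(415/2) = 0.25 × 14.405 = 3.601.
z_β = 3.601 − 2.326 = 1.275.
Power = Φ(1.275) = 0.899.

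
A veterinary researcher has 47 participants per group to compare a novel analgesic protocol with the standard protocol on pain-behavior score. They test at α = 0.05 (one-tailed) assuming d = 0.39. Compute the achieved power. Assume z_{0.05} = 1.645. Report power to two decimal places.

For two equal groups, power = Φ(d·√(n/2) − z_{α}).
d·√(n/2) = 0.39 × √(47/2) = 0.39 × 4.848 = 1.891.
z_β = 1.891 − 1.645 = 0.246.
Power = Φ(0.246) = 0.597.

power ≈ 0.60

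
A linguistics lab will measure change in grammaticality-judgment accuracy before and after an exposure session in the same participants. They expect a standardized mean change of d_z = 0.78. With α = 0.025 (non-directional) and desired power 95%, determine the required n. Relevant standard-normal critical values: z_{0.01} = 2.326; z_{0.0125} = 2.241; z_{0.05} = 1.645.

For a paired (one-sample on differences) test: n = ((z_{α/2} + z_β) / d)².
z_{α/2} + z_β = 2.241 + 1.645 = 3.886.
n = (3.886 / 0.78)² = 4.982² = 24.82.
Round up.

n = 25 pairs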